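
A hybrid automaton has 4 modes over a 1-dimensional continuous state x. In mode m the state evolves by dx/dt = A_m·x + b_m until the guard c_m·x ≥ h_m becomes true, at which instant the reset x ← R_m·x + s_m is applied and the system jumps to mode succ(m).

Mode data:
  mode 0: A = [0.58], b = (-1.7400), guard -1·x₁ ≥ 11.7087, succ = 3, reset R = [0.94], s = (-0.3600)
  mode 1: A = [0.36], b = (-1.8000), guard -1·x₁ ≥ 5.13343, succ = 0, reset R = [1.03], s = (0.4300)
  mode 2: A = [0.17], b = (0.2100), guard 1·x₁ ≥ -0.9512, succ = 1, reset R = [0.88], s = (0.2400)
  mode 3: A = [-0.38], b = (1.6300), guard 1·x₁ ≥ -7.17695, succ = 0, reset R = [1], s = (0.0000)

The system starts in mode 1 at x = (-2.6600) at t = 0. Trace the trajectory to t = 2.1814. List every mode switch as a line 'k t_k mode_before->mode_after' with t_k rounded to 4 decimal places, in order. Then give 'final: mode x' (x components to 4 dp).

1 0.7773 1->0
2 1.8583 0->3
final: 3 -9.5573

Mode 1: guard c·x = 5.1334 hit at Δt = 0.7773 (t = 0.7773), x⁻ = (-5.1334) → reset → x⁺ = (-4.8574), jump to mode 0
Mode 0: guard c·x = 11.7087 hit at Δt = 1.0810 (t = 1.8583), x⁻ = (-11.7087) → reset → x⁺ = (-11.3662), jump to mode 3
Mode 3: flow for 0.3231 to horizon, guard not reached → x = (-9.5573)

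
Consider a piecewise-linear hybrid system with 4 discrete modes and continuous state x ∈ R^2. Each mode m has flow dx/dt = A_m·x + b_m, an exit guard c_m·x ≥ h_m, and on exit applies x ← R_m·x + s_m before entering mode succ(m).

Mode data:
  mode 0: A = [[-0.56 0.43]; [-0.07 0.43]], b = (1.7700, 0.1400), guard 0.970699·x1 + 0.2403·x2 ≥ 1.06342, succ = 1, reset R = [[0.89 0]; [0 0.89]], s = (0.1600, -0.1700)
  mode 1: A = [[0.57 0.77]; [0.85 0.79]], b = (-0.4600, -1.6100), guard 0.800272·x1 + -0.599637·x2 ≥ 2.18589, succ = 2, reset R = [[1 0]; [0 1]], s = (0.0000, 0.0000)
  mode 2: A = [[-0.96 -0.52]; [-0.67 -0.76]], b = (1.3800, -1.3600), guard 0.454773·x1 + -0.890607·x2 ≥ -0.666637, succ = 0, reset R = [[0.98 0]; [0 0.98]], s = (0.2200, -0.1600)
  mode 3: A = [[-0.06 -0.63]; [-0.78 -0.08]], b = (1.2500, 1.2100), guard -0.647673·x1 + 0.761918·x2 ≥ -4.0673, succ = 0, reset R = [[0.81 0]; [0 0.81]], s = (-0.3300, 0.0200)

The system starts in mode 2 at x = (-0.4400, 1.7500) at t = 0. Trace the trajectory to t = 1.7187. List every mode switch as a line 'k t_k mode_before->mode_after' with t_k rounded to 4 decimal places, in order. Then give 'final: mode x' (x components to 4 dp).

1 0.4655 2->0
2 0.8668 0->1
final: 1 1.3562 0.1629

Mode 2: guard c·x = -0.6666 hit at Δt = 0.4655 (t = 0.4655), x⁻ = (0.0033, 0.7502) → reset → x⁺ = (0.2232, 0.5752), jump to mode 0
Mode 0: guard c·x = 1.0634 hit at Δt = 0.4013 (t = 0.8668), x⁻ = (0.9155, 0.7274) → reset → x⁺ = (0.9748, 0.4774), jump to mode 1
Mode 1: flow for 0.8519 to horizon, guard not reached → x = (1.3562, 0.1629)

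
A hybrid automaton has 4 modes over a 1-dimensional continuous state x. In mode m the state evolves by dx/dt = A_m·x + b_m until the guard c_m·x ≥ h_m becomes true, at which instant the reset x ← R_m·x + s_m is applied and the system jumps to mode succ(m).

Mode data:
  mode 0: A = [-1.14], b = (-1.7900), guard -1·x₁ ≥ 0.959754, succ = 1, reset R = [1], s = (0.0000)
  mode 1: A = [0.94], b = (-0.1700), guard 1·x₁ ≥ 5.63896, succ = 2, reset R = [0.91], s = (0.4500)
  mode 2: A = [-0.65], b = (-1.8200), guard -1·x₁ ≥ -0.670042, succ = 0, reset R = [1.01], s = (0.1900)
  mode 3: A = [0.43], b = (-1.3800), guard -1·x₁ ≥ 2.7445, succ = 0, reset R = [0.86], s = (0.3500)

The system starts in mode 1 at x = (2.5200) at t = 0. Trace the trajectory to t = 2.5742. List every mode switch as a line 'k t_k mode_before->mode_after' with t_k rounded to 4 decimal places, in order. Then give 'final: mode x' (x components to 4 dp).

1 0.9014 1->2
2 2.2581 2->0
final: 0 0.1294

Mode 1: guard c·x = 5.6390 hit at Δt = 0.9014 (t = 0.9014), x⁻ = (5.6390) → reset → x⁺ = (5.5815), jump to mode 2
Mode 2: guard c·x = -0.6700 hit at Δt = 1.3567 (t = 2.2581), x⁻ = (0.6700) → reset → x⁺ = (0.8667), jump to mode 0
Mode 0: flow for 0.3161 to horizon, guard not reached → x = (0.1294)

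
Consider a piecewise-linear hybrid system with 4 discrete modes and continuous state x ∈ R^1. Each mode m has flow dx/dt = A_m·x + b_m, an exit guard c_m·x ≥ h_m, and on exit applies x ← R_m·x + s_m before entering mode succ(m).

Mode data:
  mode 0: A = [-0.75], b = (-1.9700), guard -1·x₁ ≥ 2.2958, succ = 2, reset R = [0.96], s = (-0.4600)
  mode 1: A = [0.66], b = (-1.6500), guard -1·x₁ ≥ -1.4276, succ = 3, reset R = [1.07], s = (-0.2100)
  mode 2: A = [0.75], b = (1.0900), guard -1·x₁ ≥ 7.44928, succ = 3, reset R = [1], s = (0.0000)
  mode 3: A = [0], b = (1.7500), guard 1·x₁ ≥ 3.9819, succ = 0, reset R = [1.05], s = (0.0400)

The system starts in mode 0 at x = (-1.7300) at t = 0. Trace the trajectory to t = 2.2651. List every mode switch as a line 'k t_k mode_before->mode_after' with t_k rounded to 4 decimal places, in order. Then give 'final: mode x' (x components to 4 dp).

1 1.3293 0->2
final: 2 -3.8958

Mode 0: guard c·x = 2.2958 hit at Δt = 1.3293 (t = 1.3293), x⁻ = (-2.2958) → reset → x⁺ = (-2.6640), jump to mode 2
Mode 2: flow for 0.9358 to horizon, guard not reached → x = (-3.8958)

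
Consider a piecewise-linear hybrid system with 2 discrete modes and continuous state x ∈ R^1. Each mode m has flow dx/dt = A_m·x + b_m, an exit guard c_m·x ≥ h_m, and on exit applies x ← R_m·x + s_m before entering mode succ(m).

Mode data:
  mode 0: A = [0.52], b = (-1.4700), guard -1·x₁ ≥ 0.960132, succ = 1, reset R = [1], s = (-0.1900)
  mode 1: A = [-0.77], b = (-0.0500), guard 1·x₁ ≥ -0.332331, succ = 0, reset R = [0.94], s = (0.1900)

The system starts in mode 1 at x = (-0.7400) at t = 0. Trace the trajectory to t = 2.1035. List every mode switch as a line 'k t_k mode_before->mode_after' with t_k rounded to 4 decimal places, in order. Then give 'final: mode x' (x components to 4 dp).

Mode 1: guard c·x = -0.3323 hit at Δt = 1.2027 (t = 1.2027), x⁻ = (-0.3323) → reset → x⁺ = (-0.1224), jump to mode 0
Mode 0: guard c·x = 0.9601 hit at Δt = 0.4808 (t = 1.6835), x⁻ = (-0.9601) → reset → x⁺ = (-1.1501), jump to mode 1
Mode 1: flow for 0.4200 to horizon, guard not reached → x = (-0.8503)

1 1.2027 1->0
2 1.6835 0->1
final: 1 -0.8503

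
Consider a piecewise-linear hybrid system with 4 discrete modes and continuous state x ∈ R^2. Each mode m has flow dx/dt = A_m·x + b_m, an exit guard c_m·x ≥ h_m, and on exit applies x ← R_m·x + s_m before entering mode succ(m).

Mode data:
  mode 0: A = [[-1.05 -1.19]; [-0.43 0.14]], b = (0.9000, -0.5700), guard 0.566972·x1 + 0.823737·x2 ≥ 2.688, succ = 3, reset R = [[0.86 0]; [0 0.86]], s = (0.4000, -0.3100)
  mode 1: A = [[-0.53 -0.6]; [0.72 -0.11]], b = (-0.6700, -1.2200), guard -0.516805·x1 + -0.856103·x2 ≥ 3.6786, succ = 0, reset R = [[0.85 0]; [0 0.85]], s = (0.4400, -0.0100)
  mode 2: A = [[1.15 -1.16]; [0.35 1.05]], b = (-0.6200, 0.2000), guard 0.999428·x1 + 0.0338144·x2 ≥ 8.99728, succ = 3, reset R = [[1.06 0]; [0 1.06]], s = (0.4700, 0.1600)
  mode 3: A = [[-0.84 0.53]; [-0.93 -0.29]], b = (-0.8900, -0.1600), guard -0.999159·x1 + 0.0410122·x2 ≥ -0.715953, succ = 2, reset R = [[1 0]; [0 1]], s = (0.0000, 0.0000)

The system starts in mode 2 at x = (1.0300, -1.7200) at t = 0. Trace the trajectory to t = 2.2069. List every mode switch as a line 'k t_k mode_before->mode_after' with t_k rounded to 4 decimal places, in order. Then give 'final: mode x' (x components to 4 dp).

1 1.1836 2->3
final: 3 1.6079 -6.5138

Mode 2: guard c·x = 8.9973 hit at Δt = 1.1836 (t = 1.1836), x⁻ = (9.0972, -2.8010) → reset → x⁺ = (10.1130, -2.8091), jump to mode 3
Mode 3: flow for 1.0233 to horizon, guard not reached → x = (1.6079, -6.5138)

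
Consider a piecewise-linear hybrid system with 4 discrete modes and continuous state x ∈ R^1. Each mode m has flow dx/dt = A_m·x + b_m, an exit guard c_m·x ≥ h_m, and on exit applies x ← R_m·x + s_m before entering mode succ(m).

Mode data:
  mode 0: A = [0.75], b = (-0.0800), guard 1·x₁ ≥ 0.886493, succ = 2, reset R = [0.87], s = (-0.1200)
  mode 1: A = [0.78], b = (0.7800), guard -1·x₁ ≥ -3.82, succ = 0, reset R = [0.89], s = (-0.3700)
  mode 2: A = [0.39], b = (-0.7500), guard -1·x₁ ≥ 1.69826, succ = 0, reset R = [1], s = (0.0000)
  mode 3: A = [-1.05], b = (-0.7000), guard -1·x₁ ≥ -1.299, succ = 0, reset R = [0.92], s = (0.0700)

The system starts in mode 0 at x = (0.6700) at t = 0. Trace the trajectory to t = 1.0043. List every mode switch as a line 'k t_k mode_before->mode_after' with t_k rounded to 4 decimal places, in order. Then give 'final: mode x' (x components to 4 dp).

Mode 0: guard c·x = 0.8865 hit at Δt = 0.4336 (t = 0.4336), x⁻ = (0.8865) → reset → x⁺ = (0.6512), jump to mode 2
Mode 2: flow for 0.5707 to horizon, guard not reached → x = (0.3342)

1 0.4336 0->2
final: 2 0.3342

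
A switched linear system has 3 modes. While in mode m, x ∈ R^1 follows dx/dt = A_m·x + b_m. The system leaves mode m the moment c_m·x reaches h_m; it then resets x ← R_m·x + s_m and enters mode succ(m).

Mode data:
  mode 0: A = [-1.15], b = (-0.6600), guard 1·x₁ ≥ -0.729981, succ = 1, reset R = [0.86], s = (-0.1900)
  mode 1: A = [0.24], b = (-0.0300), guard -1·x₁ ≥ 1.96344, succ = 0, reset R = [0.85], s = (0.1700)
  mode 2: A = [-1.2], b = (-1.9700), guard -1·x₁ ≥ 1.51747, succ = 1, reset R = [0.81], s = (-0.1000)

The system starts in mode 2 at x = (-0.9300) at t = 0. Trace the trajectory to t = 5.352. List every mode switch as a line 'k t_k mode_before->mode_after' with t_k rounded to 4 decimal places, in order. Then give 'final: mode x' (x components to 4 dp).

Mode 2: guard c·x = 1.5175 hit at Δt = 1.4548 (t = 1.4548), x⁻ = (-1.5175) → reset → x⁺ = (-1.3292), jump to mode 1
Mode 1: guard c·x = 1.9634 hit at Δt = 1.5083 (t = 2.9631), x⁻ = (-1.9634) → reset → x⁺ = (-1.4989), jump to mode 0
Mode 0: guard c·x = -0.7300 hit at Δt = 1.5474 (t = 4.5105), x⁻ = (-0.7300) → reset → x⁺ = (-0.8178), jump to mode 1
Mode 1: flow for 0.8415 to horizon, guard not reached → x = (-1.0288)

1 1.4548 2->1
2 2.9631 1->0
3 4.5105 0->1
final: 1 -1.0288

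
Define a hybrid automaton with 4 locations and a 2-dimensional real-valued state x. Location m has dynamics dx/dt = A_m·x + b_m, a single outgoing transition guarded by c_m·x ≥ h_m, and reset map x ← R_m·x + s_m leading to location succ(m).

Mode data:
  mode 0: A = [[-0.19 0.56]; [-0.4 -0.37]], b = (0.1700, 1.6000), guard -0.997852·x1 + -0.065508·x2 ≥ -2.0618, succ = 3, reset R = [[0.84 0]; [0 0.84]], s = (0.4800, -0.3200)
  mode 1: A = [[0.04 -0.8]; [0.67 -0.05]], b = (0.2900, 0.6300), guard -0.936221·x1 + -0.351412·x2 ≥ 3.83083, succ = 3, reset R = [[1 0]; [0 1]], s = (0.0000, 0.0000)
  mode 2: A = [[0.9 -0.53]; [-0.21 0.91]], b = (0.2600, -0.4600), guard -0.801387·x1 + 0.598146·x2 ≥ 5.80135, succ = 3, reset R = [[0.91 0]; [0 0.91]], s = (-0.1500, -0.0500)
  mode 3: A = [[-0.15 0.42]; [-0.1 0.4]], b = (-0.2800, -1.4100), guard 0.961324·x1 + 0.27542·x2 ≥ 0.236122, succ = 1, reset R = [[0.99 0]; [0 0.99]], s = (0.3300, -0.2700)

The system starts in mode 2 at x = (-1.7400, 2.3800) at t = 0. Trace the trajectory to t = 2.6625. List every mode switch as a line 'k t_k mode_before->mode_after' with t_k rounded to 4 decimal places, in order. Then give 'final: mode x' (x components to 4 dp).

Mode 2: guard c·x = 5.8014 hit at Δt = 0.6033 (t = 0.6033), x⁻ = (-4.1038, 4.2007) → reset → x⁺ = (-3.8845, 3.7726), jump to mode 3
Mode 3: guard c·x = 0.2361 hit at Δt = 1.5438 (t = 2.1471), x⁻ = (-1.0550, 4.5397) → reset → x⁺ = (-0.7145, 4.2243), jump to mode 1
Mode 1: flow for 0.5154 to horizon, guard not reached → x = (-2.2939, 3.9208)

1 0.6033 2->3
2 2.1471 3->1
final: 1 -2.2939 3.9208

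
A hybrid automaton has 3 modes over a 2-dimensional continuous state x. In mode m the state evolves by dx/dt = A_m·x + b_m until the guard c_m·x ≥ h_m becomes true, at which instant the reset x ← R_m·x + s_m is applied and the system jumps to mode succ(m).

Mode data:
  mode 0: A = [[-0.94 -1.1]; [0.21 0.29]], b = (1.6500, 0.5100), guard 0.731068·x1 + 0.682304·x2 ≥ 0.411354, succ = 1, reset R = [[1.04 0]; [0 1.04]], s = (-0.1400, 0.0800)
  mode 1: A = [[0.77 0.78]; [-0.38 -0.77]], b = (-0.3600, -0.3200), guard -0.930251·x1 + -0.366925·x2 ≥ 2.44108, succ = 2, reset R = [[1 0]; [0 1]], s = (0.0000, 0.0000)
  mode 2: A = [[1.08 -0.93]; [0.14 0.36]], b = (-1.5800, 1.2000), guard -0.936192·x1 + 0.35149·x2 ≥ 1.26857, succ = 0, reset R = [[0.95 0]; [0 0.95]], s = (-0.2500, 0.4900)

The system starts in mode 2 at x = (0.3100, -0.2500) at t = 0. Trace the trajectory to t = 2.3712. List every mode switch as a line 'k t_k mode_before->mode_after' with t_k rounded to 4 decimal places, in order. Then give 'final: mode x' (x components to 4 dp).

Mode 2: guard c·x = 1.2686 hit at Δt = 0.7050 (t = 0.7050), x⁻ = (-1.1246, 0.6138) → reset → x⁺ = (-1.3184, 1.0731), jump to mode 0
Mode 0: guard c·x = 0.4114 hit at Δt = 0.4756 (t = 1.1806), x⁻ = (-0.7302, 1.3853) → reset → x⁺ = (-0.8994, 1.5207), jump to mode 1
Mode 1: flow for 1.1906 to horizon, guard not reached → x = (-1.3113, 0.6668)

1 0.7050 2->0
2 1.1806 0->1
final: 1 -1.3113 0.6668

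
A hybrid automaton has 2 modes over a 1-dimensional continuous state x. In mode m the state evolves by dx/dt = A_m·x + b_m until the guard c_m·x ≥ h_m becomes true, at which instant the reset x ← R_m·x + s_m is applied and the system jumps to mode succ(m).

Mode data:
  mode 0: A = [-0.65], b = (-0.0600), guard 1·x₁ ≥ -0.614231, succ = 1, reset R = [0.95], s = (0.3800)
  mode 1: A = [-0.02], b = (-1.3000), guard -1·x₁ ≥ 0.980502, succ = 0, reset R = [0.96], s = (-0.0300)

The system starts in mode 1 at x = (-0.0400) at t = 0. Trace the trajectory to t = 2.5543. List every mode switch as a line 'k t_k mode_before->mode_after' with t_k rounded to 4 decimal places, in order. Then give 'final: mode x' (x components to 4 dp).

Mode 1: guard c·x = 0.9805 hit at Δt = 0.7292 (t = 0.7292), x⁻ = (-0.9805) → reset → x⁺ = (-0.9713), jump to mode 0
Mode 0: guard c·x = -0.6142 hit at Δt = 0.8019 (t = 1.5311), x⁻ = (-0.6142) → reset → x⁺ = (-0.2035), jump to mode 1
Mode 1: guard c·x = 0.9805 hit at Δt = 0.6032 (t = 2.1343), x⁻ = (-0.9805) → reset → x⁺ = (-0.9713), jump to mode 0
Mode 0: flow for 0.4200 to horizon, guard not reached → x = (-0.7613)

1 0.7292 1->0
2 1.5311 0->1
3 2.1343 1->0
final: 0 -0.7613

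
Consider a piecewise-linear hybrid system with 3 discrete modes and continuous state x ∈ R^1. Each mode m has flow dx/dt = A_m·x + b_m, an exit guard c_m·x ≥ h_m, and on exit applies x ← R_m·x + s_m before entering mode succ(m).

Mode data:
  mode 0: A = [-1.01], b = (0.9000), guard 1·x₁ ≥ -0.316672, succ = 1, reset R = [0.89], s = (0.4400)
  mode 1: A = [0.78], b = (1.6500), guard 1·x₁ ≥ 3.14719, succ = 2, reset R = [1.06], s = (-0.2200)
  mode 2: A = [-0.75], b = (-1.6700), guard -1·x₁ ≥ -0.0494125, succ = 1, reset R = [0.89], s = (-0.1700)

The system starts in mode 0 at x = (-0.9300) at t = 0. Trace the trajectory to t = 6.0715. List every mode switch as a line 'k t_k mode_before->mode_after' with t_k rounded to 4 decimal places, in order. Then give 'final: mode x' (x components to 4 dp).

Mode 0: guard c·x = -0.3167 hit at Δt = 0.4066 (t = 0.4066), x⁻ = (-0.3167) → reset → x⁺ = (0.1582), jump to mode 1
Mode 1: guard c·x = 3.1472 hit at Δt = 1.0760 (t = 1.4826), x⁻ = (3.1472) → reset → x⁺ = (3.1160), jump to mode 2
Mode 2: guard c·x = -0.0494 hit at Δt = 1.1377 (t = 2.6203), x⁻ = (0.0494) → reset → x⁺ = (-0.1260), jump to mode 1
Mode 1: guard c·x = 3.1472 hit at Δt = 1.2472 (t = 3.8675), x⁻ = (3.1472) → reset → x⁺ = (3.1160), jump to mode 2
Mode 2: guard c·x = -0.0494 hit at Δt = 1.1377 (t = 5.0052), x⁻ = (0.0494) → reset → x⁺ = (-0.1260), jump to mode 1
Mode 1: flow for 1.0663 to horizon, guard not reached → x = (2.4547)

1 0.4066 0->1
2 1.4826 1->2
3 2.6203 2->1
4 3.8675 1->2
5 5.0052 2->1
final: 1 2.4547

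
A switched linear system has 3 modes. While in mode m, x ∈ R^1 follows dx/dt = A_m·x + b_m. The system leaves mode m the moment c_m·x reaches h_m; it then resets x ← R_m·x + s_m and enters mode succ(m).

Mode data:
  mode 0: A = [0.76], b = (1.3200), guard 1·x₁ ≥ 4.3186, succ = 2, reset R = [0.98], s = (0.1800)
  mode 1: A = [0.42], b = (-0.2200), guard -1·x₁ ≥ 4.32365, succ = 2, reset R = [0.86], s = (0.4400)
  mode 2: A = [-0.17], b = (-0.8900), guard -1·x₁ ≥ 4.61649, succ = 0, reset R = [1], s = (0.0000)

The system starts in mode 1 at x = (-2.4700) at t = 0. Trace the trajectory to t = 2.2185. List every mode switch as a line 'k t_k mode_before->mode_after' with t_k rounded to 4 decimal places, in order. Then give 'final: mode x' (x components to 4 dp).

1 1.1474 1->2
final: 2 -3.6041

Mode 1: guard c·x = 4.3236 hit at Δt = 1.1474 (t = 1.1474), x⁻ = (-4.3236) → reset → x⁺ = (-3.2783), jump to mode 2
Mode 2: flow for 1.0711 to horizon, guard not reached → x = (-3.6041)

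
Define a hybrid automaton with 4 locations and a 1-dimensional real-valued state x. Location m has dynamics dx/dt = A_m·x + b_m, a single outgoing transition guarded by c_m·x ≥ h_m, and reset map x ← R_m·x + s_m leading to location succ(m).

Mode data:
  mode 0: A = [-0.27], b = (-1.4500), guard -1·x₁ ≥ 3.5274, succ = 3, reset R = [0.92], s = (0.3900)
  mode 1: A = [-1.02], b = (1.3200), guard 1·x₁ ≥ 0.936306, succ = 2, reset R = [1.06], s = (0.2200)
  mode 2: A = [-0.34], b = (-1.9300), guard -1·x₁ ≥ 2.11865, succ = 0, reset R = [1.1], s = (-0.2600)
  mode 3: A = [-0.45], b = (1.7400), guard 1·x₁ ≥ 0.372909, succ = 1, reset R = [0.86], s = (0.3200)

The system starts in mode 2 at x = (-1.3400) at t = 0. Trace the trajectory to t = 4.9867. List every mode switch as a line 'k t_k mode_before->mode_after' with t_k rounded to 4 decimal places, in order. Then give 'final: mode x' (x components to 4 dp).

1 0.5821 2->0
2 2.1044 0->3
3 3.5586 3->1
4 4.1490 1->2
final: 2 -0.4950

Mode 2: guard c·x = 2.1187 hit at Δt = 0.5821 (t = 0.5821), x⁻ = (-2.1187) → reset → x⁺ = (-2.5905), jump to mode 0
Mode 0: guard c·x = 3.5274 hit at Δt = 1.5223 (t = 2.1044), x⁻ = (-3.5274) → reset → x⁺ = (-2.8552), jump to mode 3
Mode 3: guard c·x = 0.3729 hit at Δt = 1.4542 (t = 3.5586), x⁻ = (0.3729) → reset → x⁺ = (0.6407), jump to mode 1
Mode 1: guard c·x = 0.9363 hit at Δt = 0.5904 (t = 4.1490), x⁻ = (0.9363) → reset → x⁺ = (1.2125), jump to mode 2
Mode 2: flow for 0.8377 to horizon, guard not reached → x = (-0.4950)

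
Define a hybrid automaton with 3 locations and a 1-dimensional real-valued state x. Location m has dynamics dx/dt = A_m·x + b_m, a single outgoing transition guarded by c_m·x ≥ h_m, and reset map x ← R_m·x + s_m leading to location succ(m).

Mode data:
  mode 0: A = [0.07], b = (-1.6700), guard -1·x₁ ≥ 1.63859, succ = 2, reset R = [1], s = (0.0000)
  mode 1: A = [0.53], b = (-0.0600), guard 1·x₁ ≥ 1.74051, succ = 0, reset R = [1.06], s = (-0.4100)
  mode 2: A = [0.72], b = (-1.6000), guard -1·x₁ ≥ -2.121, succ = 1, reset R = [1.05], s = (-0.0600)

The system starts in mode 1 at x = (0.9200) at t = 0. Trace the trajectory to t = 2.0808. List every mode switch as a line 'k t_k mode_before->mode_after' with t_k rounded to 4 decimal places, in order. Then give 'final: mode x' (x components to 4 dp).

Mode 1: guard c·x = 1.7405 hit at Δt = 1.3238 (t = 1.3238), x⁻ = (1.7405) → reset → x⁺ = (1.4349), jump to mode 0
Mode 0: flow for 0.7570 to horizon, guard not reached → x = (0.2147)

1 1.3238 1->0
final: 0 0.2147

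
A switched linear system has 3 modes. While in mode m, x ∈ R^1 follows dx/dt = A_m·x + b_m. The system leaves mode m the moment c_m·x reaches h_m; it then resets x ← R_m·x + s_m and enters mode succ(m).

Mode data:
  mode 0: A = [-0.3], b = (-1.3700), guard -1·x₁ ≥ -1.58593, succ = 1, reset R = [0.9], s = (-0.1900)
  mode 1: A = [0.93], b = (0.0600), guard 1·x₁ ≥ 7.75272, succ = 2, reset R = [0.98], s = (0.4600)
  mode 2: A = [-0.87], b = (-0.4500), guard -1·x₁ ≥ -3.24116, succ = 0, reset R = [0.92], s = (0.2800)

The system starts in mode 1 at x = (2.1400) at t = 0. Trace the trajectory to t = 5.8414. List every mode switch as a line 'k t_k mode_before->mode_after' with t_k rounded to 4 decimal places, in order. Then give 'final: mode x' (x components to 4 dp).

1 1.3611 1->2
2 2.3092 2->0
3 3.1122 0->1
4 5.0397 1->2
final: 2 3.7516

Mode 1: guard c·x = 7.7527 hit at Δt = 1.3611 (t = 1.3611), x⁻ = (7.7527) → reset → x⁺ = (8.0577), jump to mode 2
Mode 2: guard c·x = -3.2412 hit at Δt = 0.9481 (t = 2.3092), x⁻ = (3.2412) → reset → x⁺ = (3.2619), jump to mode 0
Mode 0: guard c·x = -1.5859 hit at Δt = 0.8030 (t = 3.1122), x⁻ = (1.5859) → reset → x⁺ = (1.2373), jump to mode 1
Mode 1: guard c·x = 7.7527 hit at Δt = 1.9275 (t = 5.0397), x⁻ = (7.7527) → reset → x⁺ = (8.0577), jump to mode 2
Mode 2: flow for 0.8017 to horizon, guard not reached → x = (3.7516)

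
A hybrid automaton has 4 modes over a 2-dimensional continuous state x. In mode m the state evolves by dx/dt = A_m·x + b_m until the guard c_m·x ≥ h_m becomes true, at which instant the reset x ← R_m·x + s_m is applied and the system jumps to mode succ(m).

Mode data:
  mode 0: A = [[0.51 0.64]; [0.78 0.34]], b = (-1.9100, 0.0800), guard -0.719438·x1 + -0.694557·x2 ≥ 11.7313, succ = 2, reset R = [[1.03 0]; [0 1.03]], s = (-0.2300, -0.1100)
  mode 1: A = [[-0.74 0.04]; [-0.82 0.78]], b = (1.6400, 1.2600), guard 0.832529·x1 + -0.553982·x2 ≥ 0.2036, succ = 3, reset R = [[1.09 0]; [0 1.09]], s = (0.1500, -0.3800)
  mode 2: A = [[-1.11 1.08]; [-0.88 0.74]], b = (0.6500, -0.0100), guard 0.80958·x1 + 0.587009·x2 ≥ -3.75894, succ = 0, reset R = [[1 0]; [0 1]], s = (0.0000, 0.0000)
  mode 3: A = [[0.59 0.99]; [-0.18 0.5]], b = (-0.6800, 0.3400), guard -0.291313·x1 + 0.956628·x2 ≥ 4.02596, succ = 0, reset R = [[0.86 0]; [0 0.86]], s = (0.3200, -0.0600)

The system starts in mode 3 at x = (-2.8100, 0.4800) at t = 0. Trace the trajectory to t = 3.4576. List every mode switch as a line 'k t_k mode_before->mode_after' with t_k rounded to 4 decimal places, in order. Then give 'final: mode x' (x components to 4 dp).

Mode 3: guard c·x = 4.0260 hit at Δt = 1.2811 (t = 1.2811), x⁻ = (-4.7912, 2.7495) → reset → x⁺ = (-3.8004, 2.3046), jump to mode 0
Mode 0: guard c·x = 11.7313 hit at Δt = 1.3787 (t = 2.6598), x⁻ = (-11.4990, -4.9794) → reset → x⁺ = (-12.0740, -5.2388), jump to mode 2
Mode 2: flow for 0.7978 to horizon, guard not reached → x = (-6.0478, -0.6204)

1 1.2811 3->0
2 2.6598 0->2
final: 2 -6.0478 -0.6204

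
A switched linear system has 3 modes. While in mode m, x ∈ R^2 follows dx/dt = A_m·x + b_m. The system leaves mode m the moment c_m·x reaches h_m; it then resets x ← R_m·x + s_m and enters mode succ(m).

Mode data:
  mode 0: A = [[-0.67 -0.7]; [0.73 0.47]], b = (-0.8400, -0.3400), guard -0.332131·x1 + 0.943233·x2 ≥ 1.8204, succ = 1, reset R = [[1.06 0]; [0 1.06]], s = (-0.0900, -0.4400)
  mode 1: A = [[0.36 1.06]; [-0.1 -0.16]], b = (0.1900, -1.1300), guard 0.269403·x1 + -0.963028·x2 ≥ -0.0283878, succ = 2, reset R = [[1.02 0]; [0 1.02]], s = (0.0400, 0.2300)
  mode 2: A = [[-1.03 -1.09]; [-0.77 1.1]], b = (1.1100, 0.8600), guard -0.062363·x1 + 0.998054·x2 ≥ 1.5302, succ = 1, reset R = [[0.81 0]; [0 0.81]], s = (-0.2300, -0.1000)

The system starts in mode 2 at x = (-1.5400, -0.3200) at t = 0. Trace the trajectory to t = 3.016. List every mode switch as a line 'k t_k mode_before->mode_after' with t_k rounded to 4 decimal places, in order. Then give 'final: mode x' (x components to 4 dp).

1 0.9318 2->1
2 1.7982 1->2
3 2.5820 2->1
final: 1 0.3979 0.5917

Mode 2: guard c·x = 1.5302 hit at Δt = 0.9318 (t = 0.9318), x⁻ = (-0.3521, 1.5112) → reset → x⁺ = (-0.5152, 1.1241), jump to mode 1
Mode 1: guard c·x = -0.0284 hit at Δt = 0.8664 (t = 1.7982), x⁻ = (0.1561, 0.0732) → reset → x⁺ = (0.1993, 0.3046), jump to mode 2
Mode 2: guard c·x = 1.5302 hit at Δt = 0.7838 (t = 2.5820), x⁻ = (0.1491, 1.5425) → reset → x⁺ = (-0.1093, 1.1494), jump to mode 1
Mode 1: flow for 0.4340 to horizon, guard not reached → x = (0.3979, 0.5917)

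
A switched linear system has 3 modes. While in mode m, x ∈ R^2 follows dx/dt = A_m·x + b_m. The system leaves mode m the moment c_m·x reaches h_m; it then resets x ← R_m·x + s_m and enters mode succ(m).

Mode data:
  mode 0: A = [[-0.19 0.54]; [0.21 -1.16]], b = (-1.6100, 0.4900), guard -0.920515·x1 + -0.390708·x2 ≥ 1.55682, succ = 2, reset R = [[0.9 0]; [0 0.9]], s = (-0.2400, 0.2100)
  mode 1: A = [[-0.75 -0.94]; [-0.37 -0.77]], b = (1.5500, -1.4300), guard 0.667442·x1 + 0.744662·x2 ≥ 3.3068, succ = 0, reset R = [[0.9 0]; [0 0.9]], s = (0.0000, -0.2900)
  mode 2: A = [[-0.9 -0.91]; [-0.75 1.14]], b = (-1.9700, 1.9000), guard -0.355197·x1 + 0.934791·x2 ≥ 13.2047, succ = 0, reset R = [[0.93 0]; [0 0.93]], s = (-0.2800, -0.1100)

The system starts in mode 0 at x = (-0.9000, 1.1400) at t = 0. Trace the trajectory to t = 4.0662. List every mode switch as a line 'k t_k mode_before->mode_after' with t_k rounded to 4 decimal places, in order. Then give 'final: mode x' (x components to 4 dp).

Mode 0: guard c·x = 1.5568 hit at Δt = 1.0386 (t = 1.0386), x⁻ = (-1.8826, 0.4508) → reset → x⁺ = (-1.9343, 0.6157), jump to mode 2
Mode 2: guard c·x = 13.2047 hit at Δt = 1.1473 (t = 2.1859), x⁻ = (-5.8438, 11.9053) → reset → x⁺ = (-5.7148, 10.9619), jump to mode 0
Mode 0: guard c·x = 1.5568 hit at Δt = 0.9320 (t = 3.1179), x⁻ = (-3.1900, 3.5310) → reset → x⁺ = (-3.1110, 3.3879), jump to mode 2
Mode 2: guard c·x = 13.2047 hit at Δt = 0.6465 (t = 3.7643), x⁻ = (-6.0024, 11.8451) → reset → x⁺ = (-5.8623, 10.9059), jump to mode 0
Mode 0: flow for 0.3019 to horizon, guard not reached → x = (-4.5662, 7.5345)

1 1.0386 0->2
2 2.1859 2->0
3 3.1179 0->2
4 3.7643 2->0
final: 0 -4.5662 7.5345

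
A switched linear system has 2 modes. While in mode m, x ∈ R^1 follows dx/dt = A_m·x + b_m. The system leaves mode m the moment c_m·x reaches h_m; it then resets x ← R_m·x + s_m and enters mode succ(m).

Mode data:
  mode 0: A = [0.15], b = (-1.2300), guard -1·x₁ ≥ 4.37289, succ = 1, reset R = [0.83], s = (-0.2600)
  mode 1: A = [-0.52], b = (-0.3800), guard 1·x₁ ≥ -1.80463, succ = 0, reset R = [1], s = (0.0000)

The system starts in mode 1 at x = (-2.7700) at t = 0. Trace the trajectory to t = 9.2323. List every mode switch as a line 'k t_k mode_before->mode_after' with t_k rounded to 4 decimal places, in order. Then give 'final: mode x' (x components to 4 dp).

Mode 1: guard c·x = -1.8046 hit at Δt = 1.2333 (t = 1.2333), x⁻ = (-1.8046) → reset → x⁺ = (-1.8046), jump to mode 0
Mode 0: guard c·x = 4.3729 hit at Δt = 1.5233 (t = 2.7566), x⁻ = (-4.3729) → reset → x⁺ = (-3.8895), jump to mode 1
Mode 1: guard c·x = -1.8046 hit at Δt = 2.0748 (t = 4.8314), x⁻ = (-1.8046) → reset → x⁺ = (-1.8046), jump to mode 0
Mode 0: guard c·x = 4.3729 hit at Δt = 1.5233 (t = 6.3547), x⁻ = (-4.3729) → reset → x⁺ = (-3.8895), jump to mode 1
Mode 1: guard c·x = -1.8046 hit at Δt = 2.0748 (t = 8.4295), x⁻ = (-1.8046) → reset → x⁺ = (-1.8046), jump to mode 0
Mode 0: flow for 0.8028 to horizon, guard not reached → x = (-3.0849)

1 1.2333 1->0
2 2.7566 0->1
3 4.8314 1->0
4 6.3547 0->1
5 8.4295 1->0
final: 0 -3.0849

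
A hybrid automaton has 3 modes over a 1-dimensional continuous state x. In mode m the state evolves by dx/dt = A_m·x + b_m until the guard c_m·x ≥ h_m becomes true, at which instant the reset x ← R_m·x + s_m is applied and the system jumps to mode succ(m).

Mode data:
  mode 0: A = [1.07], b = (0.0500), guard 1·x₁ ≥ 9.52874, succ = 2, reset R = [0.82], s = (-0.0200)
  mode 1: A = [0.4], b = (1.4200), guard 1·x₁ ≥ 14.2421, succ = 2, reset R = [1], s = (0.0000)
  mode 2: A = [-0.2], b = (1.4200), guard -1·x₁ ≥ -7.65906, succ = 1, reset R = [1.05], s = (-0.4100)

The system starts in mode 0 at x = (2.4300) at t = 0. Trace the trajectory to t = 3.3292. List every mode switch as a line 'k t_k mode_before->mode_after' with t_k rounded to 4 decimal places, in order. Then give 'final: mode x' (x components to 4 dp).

Mode 0: guard c·x = 9.5287 hit at Δt = 1.2638 (t = 1.2638), x⁻ = (9.5287) → reset → x⁺ = (7.7936), jump to mode 2
Mode 2: guard c·x = -7.6591 hit at Δt = 1.0780 (t = 2.3418), x⁻ = (7.6591) → reset → x⁺ = (7.6320), jump to mode 1
Mode 1: flow for 0.9874 to horizon, guard not reached → x = (13.0480)

1 1.2638 0->2
2 2.3418 2->1
final: 1 13.0480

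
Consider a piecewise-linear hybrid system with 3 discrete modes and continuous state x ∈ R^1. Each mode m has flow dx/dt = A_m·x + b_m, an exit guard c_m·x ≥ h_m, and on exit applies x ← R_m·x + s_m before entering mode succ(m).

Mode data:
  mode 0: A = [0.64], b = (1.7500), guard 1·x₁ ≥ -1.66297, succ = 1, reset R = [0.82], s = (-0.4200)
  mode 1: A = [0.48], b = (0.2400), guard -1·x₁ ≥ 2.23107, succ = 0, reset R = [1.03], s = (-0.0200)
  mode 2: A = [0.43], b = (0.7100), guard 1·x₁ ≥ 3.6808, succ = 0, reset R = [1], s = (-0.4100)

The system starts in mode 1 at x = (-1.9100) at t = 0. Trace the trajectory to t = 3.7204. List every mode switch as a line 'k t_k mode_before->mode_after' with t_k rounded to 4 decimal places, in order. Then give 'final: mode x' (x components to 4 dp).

Mode 1: guard c·x = 2.2311 hit at Δt = 0.4274 (t = 0.4274), x⁻ = (-2.2311) → reset → x⁺ = (-2.3180), jump to mode 0
Mode 0: guard c·x = -1.6630 hit at Δt = 1.4768 (t = 1.9042), x⁻ = (-1.6630) → reset → x⁺ = (-1.7836), jump to mode 1
Mode 1: guard c·x = 2.2311 hit at Δt = 0.6230 (t = 2.5272), x⁻ = (-2.2311) → reset → x⁺ = (-2.3180), jump to mode 0
Mode 0: flow for 1.1932 to horizon, guard not reached → x = (-1.8408)

1 0.4274 1->0
2 1.9042 0->1
3 2.5272 1->0
final: 0 -1.8408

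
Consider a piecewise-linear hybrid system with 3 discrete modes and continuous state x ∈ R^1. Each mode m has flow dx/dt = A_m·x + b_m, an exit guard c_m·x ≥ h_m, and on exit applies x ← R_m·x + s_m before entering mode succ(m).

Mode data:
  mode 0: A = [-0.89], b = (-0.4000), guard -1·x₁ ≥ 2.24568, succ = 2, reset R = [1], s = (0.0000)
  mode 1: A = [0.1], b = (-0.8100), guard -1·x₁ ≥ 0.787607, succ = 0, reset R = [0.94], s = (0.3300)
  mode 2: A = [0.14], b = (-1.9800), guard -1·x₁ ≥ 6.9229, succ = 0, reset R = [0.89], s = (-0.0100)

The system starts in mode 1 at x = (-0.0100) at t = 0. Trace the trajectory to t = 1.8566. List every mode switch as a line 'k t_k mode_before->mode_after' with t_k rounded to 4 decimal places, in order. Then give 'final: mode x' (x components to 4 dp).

1 0.9156 1->0
final: 0 -0.4325

Mode 1: guard c·x = 0.7876 hit at Δt = 0.9156 (t = 0.9156), x⁻ = (-0.7876) → reset → x⁺ = (-0.4104), jump to mode 0
Mode 0: flow for 0.9410 to horizon, guard not reached → x = (-0.4325)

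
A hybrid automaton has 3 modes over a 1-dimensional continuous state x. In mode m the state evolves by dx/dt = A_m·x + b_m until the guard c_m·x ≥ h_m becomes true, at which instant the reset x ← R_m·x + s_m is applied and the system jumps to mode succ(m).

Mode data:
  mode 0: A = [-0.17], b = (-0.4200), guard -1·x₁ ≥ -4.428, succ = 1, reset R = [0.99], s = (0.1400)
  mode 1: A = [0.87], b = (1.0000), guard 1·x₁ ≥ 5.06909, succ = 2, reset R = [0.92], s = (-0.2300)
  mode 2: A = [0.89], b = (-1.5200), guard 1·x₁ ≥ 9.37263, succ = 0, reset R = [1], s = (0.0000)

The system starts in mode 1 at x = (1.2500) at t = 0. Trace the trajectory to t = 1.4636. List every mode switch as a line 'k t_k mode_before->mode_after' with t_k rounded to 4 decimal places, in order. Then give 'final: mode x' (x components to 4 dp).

1 1.0946 1->2
final: 2 5.4932

Mode 1: guard c·x = 5.0691 hit at Δt = 1.0946 (t = 1.0946), x⁻ = (5.0691) → reset → x⁺ = (4.4336), jump to mode 2
Mode 2: flow for 0.3690 to horizon, guard not reached → x = (5.4932)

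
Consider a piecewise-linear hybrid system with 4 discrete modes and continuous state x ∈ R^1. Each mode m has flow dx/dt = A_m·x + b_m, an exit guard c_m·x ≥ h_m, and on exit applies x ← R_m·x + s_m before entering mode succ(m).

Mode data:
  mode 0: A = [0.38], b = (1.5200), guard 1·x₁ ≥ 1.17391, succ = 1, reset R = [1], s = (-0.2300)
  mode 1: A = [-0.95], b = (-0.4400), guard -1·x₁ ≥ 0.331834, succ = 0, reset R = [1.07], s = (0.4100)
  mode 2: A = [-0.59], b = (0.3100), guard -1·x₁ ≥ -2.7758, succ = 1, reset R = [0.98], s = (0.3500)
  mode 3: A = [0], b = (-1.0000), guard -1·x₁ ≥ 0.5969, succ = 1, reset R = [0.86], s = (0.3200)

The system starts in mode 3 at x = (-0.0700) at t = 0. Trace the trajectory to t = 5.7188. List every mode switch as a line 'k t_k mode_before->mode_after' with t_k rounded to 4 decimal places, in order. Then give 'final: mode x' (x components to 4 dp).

Mode 3: guard c·x = 0.5969 hit at Δt = 0.5269 (t = 0.5269), x⁻ = (-0.5969) → reset → x⁺ = (-0.1933), jump to mode 1
Mode 1: guard c·x = 0.3318 hit at Δt = 0.7580 (t = 1.2849), x⁻ = (-0.3318) → reset → x⁺ = (0.0549), jump to mode 0
Mode 0: guard c·x = 1.1739 hit at Δt = 0.6413 (t = 1.9262), x⁻ = (1.1739) → reset → x⁺ = (0.9439), jump to mode 1
Mode 1: guard c·x = 0.3318 hit at Δt = 2.4964 (t = 4.4226), x⁻ = (-0.3318) → reset → x⁺ = (0.0549), jump to mode 0
Mode 0: guard c·x = 1.1739 hit at Δt = 0.6413 (t = 5.0639), x⁻ = (1.1739) → reset → x⁺ = (0.9439), jump to mode 1
Mode 1: flow for 0.6549 to horizon, guard not reached → x = (0.2921)

1 0.5269 3->1
2 1.2849 1->0
3 1.9262 0->1
4 4.4226 1->0
5 5.0639 0->1
final: 1 0.2921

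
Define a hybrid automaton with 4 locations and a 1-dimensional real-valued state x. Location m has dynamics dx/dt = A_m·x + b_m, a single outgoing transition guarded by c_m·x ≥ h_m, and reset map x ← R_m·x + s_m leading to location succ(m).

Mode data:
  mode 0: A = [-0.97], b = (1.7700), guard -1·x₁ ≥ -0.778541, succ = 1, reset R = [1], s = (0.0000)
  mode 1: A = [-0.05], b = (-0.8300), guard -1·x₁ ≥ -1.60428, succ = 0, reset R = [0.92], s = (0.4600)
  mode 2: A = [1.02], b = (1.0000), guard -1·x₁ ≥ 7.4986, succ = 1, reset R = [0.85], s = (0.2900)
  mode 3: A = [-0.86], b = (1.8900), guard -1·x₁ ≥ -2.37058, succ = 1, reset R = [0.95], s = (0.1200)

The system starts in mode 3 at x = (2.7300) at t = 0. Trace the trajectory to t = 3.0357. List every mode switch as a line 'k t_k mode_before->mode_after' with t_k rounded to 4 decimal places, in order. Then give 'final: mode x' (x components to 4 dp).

1 1.3076 3->1
2 2.1338 1->0
final: 0 1.8711

Mode 3: guard c·x = -2.3706 hit at Δt = 1.3076 (t = 1.3076), x⁻ = (2.3706) → reset → x⁺ = (2.3721), jump to mode 1
Mode 1: guard c·x = -1.6043 hit at Δt = 0.8262 (t = 2.1338), x⁻ = (1.6043) → reset → x⁺ = (1.9359), jump to mode 0
Mode 0: flow for 0.9019 to horizon, guard not reached → x = (1.8711)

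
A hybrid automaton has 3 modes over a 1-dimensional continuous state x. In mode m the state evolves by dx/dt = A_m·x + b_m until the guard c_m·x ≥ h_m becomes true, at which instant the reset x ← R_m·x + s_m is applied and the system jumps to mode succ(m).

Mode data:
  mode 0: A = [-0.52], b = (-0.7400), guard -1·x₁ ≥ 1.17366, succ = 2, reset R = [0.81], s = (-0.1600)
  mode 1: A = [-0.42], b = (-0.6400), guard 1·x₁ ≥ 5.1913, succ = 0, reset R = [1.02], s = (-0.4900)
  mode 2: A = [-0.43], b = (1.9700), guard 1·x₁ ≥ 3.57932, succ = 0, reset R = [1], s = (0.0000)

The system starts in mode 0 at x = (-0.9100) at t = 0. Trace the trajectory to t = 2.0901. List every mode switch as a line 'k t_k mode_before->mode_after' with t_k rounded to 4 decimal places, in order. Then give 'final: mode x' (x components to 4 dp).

1 1.3871 0->2
final: 2 0.3742

Mode 0: guard c·x = 1.1737 hit at Δt = 1.3871 (t = 1.3871), x⁻ = (-1.1737) → reset → x⁺ = (-1.1107), jump to mode 2
Mode 2: flow for 0.7030 to horizon, guard not reached → x = (0.3742)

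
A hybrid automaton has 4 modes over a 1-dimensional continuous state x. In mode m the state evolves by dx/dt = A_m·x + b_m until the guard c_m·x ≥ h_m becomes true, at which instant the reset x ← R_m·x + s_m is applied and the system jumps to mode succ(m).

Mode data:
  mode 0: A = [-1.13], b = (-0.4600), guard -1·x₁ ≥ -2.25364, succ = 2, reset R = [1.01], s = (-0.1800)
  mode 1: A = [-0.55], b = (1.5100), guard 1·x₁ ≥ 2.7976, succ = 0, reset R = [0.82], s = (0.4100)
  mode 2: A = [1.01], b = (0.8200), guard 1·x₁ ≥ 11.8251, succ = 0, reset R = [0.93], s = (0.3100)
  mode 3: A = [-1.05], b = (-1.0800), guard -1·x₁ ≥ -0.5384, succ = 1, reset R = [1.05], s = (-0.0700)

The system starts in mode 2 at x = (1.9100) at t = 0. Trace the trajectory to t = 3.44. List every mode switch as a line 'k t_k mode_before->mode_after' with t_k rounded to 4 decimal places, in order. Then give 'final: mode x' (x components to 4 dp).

1 1.5201 2->0
2 2.8318 0->2
final: 2 4.5631

Mode 2: guard c·x = 11.8251 hit at Δt = 1.5201 (t = 1.5201), x⁻ = (11.8251) → reset → x⁺ = (11.3073), jump to mode 0
Mode 0: guard c·x = -2.2536 hit at Δt = 1.3117 (t = 2.8318), x⁻ = (2.2536) → reset → x⁺ = (2.0962), jump to mode 2
Mode 2: flow for 0.6082 to horizon, guard not reached → x = (4.5631)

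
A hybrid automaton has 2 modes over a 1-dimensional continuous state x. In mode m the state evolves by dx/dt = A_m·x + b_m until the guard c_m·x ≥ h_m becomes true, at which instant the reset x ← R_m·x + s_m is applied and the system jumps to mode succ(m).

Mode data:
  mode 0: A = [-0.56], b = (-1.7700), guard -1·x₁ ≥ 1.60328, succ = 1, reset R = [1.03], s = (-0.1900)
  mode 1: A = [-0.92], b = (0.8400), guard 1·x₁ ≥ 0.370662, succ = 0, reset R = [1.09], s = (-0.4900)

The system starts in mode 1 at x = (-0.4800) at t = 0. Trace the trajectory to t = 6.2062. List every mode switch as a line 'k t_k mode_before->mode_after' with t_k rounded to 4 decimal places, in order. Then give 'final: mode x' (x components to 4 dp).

Mode 1: guard c·x = 0.3707 hit at Δt = 1.0253 (t = 1.0253), x⁻ = (0.3707) → reset → x⁺ = (-0.0860), jump to mode 0
Mode 0: guard c·x = 1.6033 hit at Δt = 1.2146 (t = 2.2399), x⁻ = (-1.6033) → reset → x⁺ = (-1.8414), jump to mode 1
Mode 1: guard c·x = 0.3707 hit at Δt = 1.7663 (t = 4.0062), x⁻ = (0.3707) → reset → x⁺ = (-0.0860), jump to mode 0
Mode 0: guard c·x = 1.6033 hit at Δt = 1.2146 (t = 5.2208), x⁻ = (-1.6033) → reset → x⁺ = (-1.8414), jump to mode 1
Mode 1: flow for 0.9854 to horizon, guard not reached → x = (-0.1995)

1 1.0253 1->0
2 2.2399 0->1
3 4.0062 1->0
4 5.2208 0->1
final: 1 -0.1995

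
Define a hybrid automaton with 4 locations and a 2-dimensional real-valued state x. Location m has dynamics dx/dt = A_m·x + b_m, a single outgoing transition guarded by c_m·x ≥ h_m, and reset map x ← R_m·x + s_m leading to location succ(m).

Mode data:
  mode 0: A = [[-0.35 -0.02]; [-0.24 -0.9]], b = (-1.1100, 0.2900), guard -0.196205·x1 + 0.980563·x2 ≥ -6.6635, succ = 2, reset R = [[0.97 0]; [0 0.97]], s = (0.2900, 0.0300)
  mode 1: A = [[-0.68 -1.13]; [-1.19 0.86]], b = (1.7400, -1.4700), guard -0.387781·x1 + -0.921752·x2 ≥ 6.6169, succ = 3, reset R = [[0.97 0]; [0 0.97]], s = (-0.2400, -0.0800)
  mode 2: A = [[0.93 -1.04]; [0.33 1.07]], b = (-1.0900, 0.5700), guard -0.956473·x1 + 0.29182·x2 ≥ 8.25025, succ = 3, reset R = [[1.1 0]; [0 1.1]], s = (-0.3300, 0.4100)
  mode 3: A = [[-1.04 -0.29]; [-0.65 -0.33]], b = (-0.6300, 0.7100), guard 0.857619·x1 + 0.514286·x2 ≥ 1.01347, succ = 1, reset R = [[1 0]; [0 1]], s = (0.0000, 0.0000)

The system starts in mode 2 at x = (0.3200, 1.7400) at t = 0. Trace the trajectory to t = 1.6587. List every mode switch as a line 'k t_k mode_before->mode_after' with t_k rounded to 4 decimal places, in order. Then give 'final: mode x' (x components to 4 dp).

Mode 2: guard c·x = 8.2502 hit at Δt = 1.0602 (t = 1.0602), x⁻ = (-6.9844, 5.3796) → reset → x⁺ = (-8.0128, 6.3275), jump to mode 3
Mode 3: flow for 0.5985 to horizon, guard not reached → x = (-5.5238, 7.9010)

1 1.0602 2->3
final: 3 -5.5238 7.9010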